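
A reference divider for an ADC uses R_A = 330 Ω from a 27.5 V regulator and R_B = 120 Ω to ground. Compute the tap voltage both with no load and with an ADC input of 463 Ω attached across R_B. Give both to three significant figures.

Open-circuit: V = 27.5 × 120/(330 + 120) = 7.33 V.
With the load, R_B becomes R_B‖R_L = 95.30 Ω, so V = 27.5 × 95.30/425.3 = 6.16 V.

Unloaded: 7.33 V; loaded: 6.16 V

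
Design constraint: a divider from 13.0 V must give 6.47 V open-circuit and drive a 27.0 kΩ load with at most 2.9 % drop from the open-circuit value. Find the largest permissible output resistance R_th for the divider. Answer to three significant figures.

R_th ≤ 806 Ω

Loading drop = R_th/(R_th + R_L) ≤ 0.0290, so R_th ≤ R_L · ε/(1−ε) = 27.0 kΩ × 0.0290/0.9710 = 806 Ω.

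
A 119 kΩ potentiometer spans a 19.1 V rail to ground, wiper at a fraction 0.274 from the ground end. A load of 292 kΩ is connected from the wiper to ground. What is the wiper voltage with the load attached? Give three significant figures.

V ≈ 4.84 V

The wiper splits the pot into (1−α)R = 86.39 kΩ above and αR = 32.61 kΩ below.
Lower section ‖ load = 29.33 kΩ.
V_wiper = 19.1 × 29.33/(86.39 + 29.33) = 4.84 V.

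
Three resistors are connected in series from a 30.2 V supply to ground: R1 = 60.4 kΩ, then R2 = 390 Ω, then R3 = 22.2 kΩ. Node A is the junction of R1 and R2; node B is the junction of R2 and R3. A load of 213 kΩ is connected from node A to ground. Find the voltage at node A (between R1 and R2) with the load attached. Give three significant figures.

V ≈ 7.63 V

Below node A the series string R2+R3 = 22590 Ω sits in parallel with the 213000 Ω load: 20420 Ω.
V_A = 30.2 × 20420/(60400 + 20420) = 7.63 V.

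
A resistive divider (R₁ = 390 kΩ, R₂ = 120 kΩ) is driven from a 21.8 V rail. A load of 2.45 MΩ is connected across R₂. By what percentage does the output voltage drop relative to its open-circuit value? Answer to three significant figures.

3.61 %

The divider's output (Thévenin) resistance is R₁‖R₂ = 91.76 kΩ.
Fractional drop under load = R_th/(R_th + R_L) = 91.76 / (91.76 + 2450) = 0.03610.
So the output falls by 3.61 %.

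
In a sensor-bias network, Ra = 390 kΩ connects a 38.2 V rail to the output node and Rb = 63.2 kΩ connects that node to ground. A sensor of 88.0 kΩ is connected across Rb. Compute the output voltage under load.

V_out ≈ 3.29 V

The load sits in parallel with Rb: Rb‖R_L = (63.2 × 88.0) / (63.2 + 88.0) = 36.78 kΩ.
V_out = 38.2 × 36.78 / (390 + 36.78) = 38.2 × 36.78/426.8 = 3.29 V.
(Unloaded it would have been 5.33 V.)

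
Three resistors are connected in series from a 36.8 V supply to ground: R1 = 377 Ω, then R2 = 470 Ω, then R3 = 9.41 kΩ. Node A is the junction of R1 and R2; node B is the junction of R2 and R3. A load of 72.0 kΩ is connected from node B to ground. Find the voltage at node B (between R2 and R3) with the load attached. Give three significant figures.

At node B, R3 is in parallel with the load: R3‖R_L = 8322 Ω.
Below node A the resistance is R2 + (R3‖R_L) = 8792 Ω, so V_A = 36.8 × 8792/9169 = 35.29 V.
Then V_B = V_A × (R3‖R_L)/(R2 + R3‖R_L) = 35.29 × 8322/8792 = 33.4 V.

V ≈ 33.4 V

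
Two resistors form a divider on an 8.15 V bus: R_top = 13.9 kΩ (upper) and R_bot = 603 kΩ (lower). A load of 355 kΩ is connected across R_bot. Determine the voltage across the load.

The load sits in parallel with R_bot: R_bot‖R_L = (603 × 355) / (603 + 355) = 223.4 kΩ.
V_out = 8.15 × 223.4 / (13.9 + 223.4) = 8.15 × 223.4/237.3 = 7.67 V.

V_out ≈ 7.67 V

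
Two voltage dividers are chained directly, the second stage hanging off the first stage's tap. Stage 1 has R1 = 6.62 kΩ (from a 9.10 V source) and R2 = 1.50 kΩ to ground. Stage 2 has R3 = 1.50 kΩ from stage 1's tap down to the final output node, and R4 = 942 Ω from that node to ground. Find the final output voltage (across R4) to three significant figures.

V_out ≈ 0.432 V

Stage 2 presents R3+R4 = 2442 Ω as a load on stage 1's tap.
Stage 1's lower leg becomes R2‖(R3+R4) = 929.2 Ω, so V_mid = 9.10 × 929.2/7549 = 1.120 V.
Stage 2 is itself unloaded: V_out = V_mid × R4/(R3+R4) = 1.120 × 942/2442 = 0.432 V.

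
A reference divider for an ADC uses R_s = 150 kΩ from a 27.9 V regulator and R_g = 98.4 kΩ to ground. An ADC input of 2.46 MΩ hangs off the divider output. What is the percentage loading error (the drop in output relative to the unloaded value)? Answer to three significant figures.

2.36 %

The divider's output (Thévenin) resistance is R_s‖R_g = 59.42 kΩ.
Fractional drop under load = R_th/(R_th + R_L) = 59.42 / (59.42 + 2460) = 0.02358.
So the output falls by 2.36 %.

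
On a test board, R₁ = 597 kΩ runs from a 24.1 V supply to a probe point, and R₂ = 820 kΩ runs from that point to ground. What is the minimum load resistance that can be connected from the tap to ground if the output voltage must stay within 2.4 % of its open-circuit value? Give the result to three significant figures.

Output resistance R_th = R₁‖R₂ = (597 × 820)/1417 = 345.5 kΩ.
The fractional drop is R_th/(R_th + R_L); requiring this ≤ 0.0240 gives R_L ≥ R_th(1/0.0240 − 1) = 345.5 × 40.67 = 14.0 MΩ.

R_L(min) ≈ 14.0 MΩ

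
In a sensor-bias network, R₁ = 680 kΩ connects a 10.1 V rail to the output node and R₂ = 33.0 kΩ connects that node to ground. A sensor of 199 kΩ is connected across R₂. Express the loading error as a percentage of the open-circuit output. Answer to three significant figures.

13.7 %

The divider's output (Thévenin) resistance is R₁‖R₂ = 31.47 kΩ.
Fractional drop under load = R_th/(R_th + R_L) = 31.47 / (31.47 + 199) = 0.1366.
So the output falls by 13.7 %.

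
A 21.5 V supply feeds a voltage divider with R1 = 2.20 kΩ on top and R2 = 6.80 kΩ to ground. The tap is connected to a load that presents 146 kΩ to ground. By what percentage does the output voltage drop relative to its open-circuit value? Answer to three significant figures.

The divider's output (Thévenin) resistance is R1‖R2 = 1.662 kΩ.
Fractional drop under load = R_th/(R_th + R_L) = 1.662 / (1.662 + 146) = 0.01126.
So the output falls by 1.13 %.

1.13 %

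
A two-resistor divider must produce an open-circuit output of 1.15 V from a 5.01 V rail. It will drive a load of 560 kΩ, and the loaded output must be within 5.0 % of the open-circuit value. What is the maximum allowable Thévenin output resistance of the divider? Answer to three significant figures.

R_th ≤ 29.5 kΩ

Loading drop = R_th/(R_th + R_L) ≤ 0.0500, so R_th ≤ R_L · ε/(1−ε) = 560 kΩ × 0.0500/0.9500 = 29.5 kΩ.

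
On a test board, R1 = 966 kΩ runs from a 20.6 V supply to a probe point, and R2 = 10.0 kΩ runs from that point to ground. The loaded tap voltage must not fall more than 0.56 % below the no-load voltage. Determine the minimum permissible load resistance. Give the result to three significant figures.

Output resistance R_th = R1‖R2 = (966 × 10.0)/976.0 = 9.898 kΩ.
The fractional drop is R_th/(R_th + R_L); requiring this ≤ 0.00560 gives R_L ≥ R_th(1/0.00560 − 1) = 9.898 × 177.6 = 1.76 MΩ.

R_L(min) ≈ 1.76 MΩ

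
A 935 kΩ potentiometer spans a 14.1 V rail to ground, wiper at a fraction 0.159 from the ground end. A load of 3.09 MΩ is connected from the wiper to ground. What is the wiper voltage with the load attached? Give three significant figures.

V ≈ 2.15 V

The wiper splits the pot into (1−α)R = 786.3 kΩ above and αR = 148.7 kΩ below.
Lower section ‖ load = 141.8 kΩ.
V_wiper = 14.1 × 141.8/(786.3 + 141.8) = 2.15 V.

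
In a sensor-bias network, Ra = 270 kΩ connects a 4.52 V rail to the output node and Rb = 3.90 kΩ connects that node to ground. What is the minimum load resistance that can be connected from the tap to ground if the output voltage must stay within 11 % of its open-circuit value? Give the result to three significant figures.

R_L(min) ≈ 31.1 kΩ

Output resistance R_th = Ra‖Rb = (270 × 3.90)/273.9 = 3.844 kΩ.
The fractional drop is R_th/(R_th + R_L); requiring this ≤ 0.110 gives R_L ≥ R_th(1/0.110 − 1) = 3.844 × 8.091 = 31.1 kΩ.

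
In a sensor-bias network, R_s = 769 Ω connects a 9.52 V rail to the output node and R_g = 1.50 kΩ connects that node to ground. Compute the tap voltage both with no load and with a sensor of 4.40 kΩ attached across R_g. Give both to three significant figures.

Unloaded: 6.29 V; loaded: 5.64 V

Open-circuit: V = 9.52 × 1500/(769 + 1500) = 6.29 V.
With the load, R_g becomes R_g‖R_L = 1119 Ω, so V = 9.52 × 1119/1888 = 5.64 V.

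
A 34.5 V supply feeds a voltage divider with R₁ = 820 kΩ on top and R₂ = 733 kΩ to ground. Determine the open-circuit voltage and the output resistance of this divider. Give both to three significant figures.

V_th is the open-circuit tap voltage: 34.5 × 733/(820 + 733) = 16.3 V.
With the supply zeroed, R₁ and R₂ appear in parallel from the tap: R_th = R₁‖R₂ = (820 × 733)/1553 = 387 kΩ.

V_th = 16.3 V, R_th = 387 kΩ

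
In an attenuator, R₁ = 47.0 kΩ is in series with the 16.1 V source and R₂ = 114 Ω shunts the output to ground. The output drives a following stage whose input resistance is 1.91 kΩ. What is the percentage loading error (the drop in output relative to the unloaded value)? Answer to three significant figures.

5.62 %

The divider's output (Thévenin) resistance is R₁‖R₂ = 113.7 Ω.
Fractional drop under load = R_th/(R_th + R_L) = 113.7 / (113.7 + 1910) = 0.05620.
So the output falls by 5.62 %.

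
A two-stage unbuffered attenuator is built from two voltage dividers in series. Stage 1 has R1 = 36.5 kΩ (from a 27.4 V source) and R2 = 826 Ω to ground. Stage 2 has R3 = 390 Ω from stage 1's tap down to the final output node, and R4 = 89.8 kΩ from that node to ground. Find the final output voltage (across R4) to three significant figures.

Stage 2 presents R3+R4 = 90190 Ω as a load on stage 1's tap.
Stage 1's lower leg becomes R2‖(R3+R4) = 818.5 Ω, so V_mid = 27.4 × 818.5/37320 = 0.6010 V.
Stage 2 is itself unloaded: V_out = V_mid × R4/(R3+R4) = 0.6010 × 89800/90190 = 0.598 V.

V_out ≈ 0.598 V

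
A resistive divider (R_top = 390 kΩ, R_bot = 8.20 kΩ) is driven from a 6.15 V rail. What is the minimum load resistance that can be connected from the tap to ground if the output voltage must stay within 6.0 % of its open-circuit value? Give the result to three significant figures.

Output resistance R_th = R_top‖R_bot = (390 × 8.20)/398.2 = 8.031 kΩ.
The fractional drop is R_th/(R_th + R_L); requiring this ≤ 0.0600 gives R_L ≥ R_th(1/0.0600 − 1) = 8.031 × 15.67 = 126 kΩ.

R_L(min) ≈ 126 kΩ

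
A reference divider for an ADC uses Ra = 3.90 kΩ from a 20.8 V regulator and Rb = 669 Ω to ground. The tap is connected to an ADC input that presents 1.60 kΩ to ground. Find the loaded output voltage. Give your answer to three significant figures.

The load sits in parallel with Rb: Rb‖R_L = (669 × 1600) / (669 + 1600) = 471.7 Ω.
V_out = 20.8 × 471.7 / (3900 + 471.7) = 20.8 × 471.7/4372 = 2.24 V.

V_out ≈ 2.24 V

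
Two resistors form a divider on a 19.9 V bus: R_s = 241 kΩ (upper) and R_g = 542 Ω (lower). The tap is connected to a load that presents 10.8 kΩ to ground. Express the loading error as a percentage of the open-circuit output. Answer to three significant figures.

4.77 %

The divider's output (Thévenin) resistance is R_s‖R_g = 540.8 Ω.
Fractional drop under load = R_th/(R_th + R_L) = 540.8 / (540.8 + 10800) = 0.04768.
So the output falls by 4.77 %.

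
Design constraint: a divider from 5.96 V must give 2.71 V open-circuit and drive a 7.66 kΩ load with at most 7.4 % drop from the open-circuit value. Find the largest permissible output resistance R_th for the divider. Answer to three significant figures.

Loading drop = R_th/(R_th + R_L) ≤ 0.0740, so R_th ≤ R_L · ε/(1−ε) = 7.66 kΩ × 0.0740/0.9260 = 612 Ω.

R_th ≤ 612 Ω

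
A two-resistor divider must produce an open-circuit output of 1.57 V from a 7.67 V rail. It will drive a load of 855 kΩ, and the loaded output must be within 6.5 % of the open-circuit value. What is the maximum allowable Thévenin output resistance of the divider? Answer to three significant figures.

Loading drop = R_th/(R_th + R_L) ≤ 0.0650, so R_th ≤ R_L · ε/(1−ε) = 855 kΩ × 0.0650/0.9350 = 59.4 kΩ.

R_th ≤ 59.4 kΩ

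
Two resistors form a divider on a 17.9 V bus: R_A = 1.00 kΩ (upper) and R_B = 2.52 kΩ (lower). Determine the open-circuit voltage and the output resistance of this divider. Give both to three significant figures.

V_th is the open-circuit tap voltage: 17.9 × 2.52/(1.00 + 2.52) = 12.8 V.
With the supply zeroed, R_A and R_B appear in parallel from the tap: R_th = R_A‖R_B = (1.00 × 2.52)/3.520 = 716 Ω.

V_th = 12.8 V, R_th = 716 Ω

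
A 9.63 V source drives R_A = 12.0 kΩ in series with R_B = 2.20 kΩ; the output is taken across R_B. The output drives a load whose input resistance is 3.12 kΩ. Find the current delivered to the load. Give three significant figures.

I_L ≈ 0.300 mA

R_B‖R_L = 1.290 kΩ; V_out = 9.63 × 1.290/13.29 = 0.9349 V.
I_L = V_out / R_L = 0.9349 / 3.12 kΩ = 0.300 mA.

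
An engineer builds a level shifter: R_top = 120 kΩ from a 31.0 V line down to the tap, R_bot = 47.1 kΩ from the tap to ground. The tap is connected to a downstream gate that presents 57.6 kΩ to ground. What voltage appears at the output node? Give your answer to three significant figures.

The load sits in parallel with R_bot: R_bot‖R_L = (47.1 × 57.6) / (47.1 + 57.6) = 25.91 kΩ.
V_out = 31.0 × 25.91 / (120 + 25.91) = 31.0 × 25.91/145.9 = 5.51 V.

V_out ≈ 5.51 V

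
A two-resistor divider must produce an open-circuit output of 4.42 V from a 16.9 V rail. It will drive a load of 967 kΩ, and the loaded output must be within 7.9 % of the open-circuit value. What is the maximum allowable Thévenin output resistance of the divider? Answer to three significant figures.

R_th ≤ 82.9 kΩ

Loading drop = R_th/(R_th + R_L) ≤ 0.0790, so R_th ≤ R_L · ε/(1−ε) = 967 kΩ × 0.0790/0.9210 = 82.9 kΩ.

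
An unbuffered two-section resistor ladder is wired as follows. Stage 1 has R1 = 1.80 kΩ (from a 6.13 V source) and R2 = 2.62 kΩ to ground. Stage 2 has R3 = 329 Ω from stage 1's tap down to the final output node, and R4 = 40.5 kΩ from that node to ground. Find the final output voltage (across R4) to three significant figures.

Stage 2 presents R3+R4 = 40830 Ω as a load on stage 1's tap.
Stage 1's lower leg becomes R2‖(R3+R4) = 2462 Ω, so V_mid = 6.13 × 2462/4262 = 3.541 V.
Stage 2 is itself unloaded: V_out = V_mid × R4/(R3+R4) = 3.541 × 40500/40830 = 3.51 V.

V_out ≈ 3.51 V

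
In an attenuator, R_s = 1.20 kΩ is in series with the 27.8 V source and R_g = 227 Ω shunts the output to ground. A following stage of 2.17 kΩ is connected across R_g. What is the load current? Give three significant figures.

R_g‖R_L = 205.5 Ω; V_out = 27.8 × 205.5/1406 = 4.065 V.
I_L = V_out / R_L = 4.065 / 2.17 kΩ = 1.87 mA.

I_L ≈ 1.87 mA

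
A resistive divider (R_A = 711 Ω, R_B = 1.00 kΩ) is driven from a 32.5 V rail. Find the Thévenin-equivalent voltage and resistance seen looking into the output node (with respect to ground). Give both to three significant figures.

V_th = 19.0 V, R_th = 416 Ω

V_th is the open-circuit tap voltage: 32.5 × 1000/(711 + 1000) = 19.0 V.
With the supply zeroed, R_A and R_B appear in parallel from the tap: R_th = R_A‖R_B = (711 × 1000)/1711 = 416 Ω.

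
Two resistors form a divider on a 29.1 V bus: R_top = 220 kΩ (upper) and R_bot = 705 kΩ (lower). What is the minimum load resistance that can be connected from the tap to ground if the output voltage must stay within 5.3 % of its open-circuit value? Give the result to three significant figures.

R_L(min) ≈ 3.00 MΩ

Output resistance R_th = R_top‖R_bot = (220 × 705)/925.0 = 167.7 kΩ.
The fractional drop is R_th/(R_th + R_L); requiring this ≤ 0.0530 gives R_L ≥ R_th(1/0.0530 − 1) = 167.7 × 17.87 = 3.00 MΩ.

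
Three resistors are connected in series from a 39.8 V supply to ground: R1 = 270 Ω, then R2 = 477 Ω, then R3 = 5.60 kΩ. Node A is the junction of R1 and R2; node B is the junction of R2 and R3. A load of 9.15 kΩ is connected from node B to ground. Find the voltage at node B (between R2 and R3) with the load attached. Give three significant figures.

At node B, R3 is in parallel with the load: R3‖R_L = 3474 Ω.
Below node A the resistance is R2 + (R3‖R_L) = 3951 Ω, so V_A = 39.8 × 3951/4221 = 37.25 V.
Then V_B = V_A × (R3‖R_L)/(R2 + R3‖R_L) = 37.25 × 3474/3951 = 32.8 V.

V ≈ 32.8 V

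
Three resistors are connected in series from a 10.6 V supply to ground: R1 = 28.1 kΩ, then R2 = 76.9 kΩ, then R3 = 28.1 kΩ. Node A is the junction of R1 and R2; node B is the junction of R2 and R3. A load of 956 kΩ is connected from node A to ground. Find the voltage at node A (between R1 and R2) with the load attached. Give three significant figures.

V ≈ 8.17 V

Below node A the series string R2+R3 = 105.0 kΩ sits in parallel with the 956 kΩ load: 94.61 kΩ.
V_A = 10.6 × 94.61/(28.1 + 94.61) = 8.17 V.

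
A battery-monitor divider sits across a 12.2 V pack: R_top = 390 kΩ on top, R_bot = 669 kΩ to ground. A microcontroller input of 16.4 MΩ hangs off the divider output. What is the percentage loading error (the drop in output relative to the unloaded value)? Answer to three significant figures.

1.48 %

The divider's output (Thévenin) resistance is R_top‖R_bot = 246.4 kΩ.
Fractional drop under load = R_th/(R_th + R_L) = 246.4 / (246.4 + 16400) = 0.01480.
So the output falls by 1.48 %.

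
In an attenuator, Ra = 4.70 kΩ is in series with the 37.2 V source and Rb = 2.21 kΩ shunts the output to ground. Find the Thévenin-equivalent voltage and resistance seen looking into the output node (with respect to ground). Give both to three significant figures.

V_th = 11.9 V, R_th = 1.50 kΩ

V_th is the open-circuit tap voltage: 37.2 × 2.21/(4.70 + 2.21) = 11.9 V.
With the supply zeroed, Ra and Rb appear in parallel from the tap: R_th = Ra‖Rb = (4.70 × 2.21)/6.910 = 1.50 kΩ.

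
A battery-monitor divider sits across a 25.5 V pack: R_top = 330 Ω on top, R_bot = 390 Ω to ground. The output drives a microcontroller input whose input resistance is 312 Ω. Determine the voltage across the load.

V_out ≈ 8.78 V

The load sits in parallel with R_bot: R_bot‖R_L = (390 × 312) / (390 + 312) = 173.3 Ω.
V_out = 25.5 × 173.3 / (330 + 173.3) = 25.5 × 173.3/503.3 = 8.78 V.
(Unloaded it would have been 13.8 V.)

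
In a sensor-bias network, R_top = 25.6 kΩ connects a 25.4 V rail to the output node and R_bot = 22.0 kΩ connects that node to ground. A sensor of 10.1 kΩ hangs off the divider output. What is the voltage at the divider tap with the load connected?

The load sits in parallel with R_bot: R_bot‖R_L = (22.0 × 10.1) / (22.0 + 10.1) = 6.922 kΩ.
V_out = 25.4 × 6.922 / (25.6 + 6.922) = 25.4 × 6.922/32.52 = 5.41 V.
(Unloaded it would have been 11.7 V.)

V_out ≈ 5.41 V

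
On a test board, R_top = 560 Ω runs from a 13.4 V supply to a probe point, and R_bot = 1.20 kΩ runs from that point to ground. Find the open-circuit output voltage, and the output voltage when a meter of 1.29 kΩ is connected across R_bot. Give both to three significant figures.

Unloaded: 9.14 V; loaded: 7.05 V

Open-circuit: V = 13.4 × 1200/(560 + 1200) = 9.14 V.
With the load, R_bot becomes R_bot‖R_L = 621.7 Ω, so V = 13.4 × 621.7/1182 = 7.05 V.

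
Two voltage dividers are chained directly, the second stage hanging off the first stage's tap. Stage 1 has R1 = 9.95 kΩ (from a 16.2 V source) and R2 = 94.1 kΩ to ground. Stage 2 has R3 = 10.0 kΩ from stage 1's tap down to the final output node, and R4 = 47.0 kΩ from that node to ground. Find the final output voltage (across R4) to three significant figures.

Stage 2 presents R3+R4 = 57.00 kΩ as a load on stage 1's tap.
Stage 1's lower leg becomes R2‖(R3+R4) = 35.50 kΩ, so V_mid = 16.2 × 35.50/45.45 = 12.65 V.
Stage 2 is itself unloaded: V_out = V_mid × R4/(R3+R4) = 12.65 × 47.0/57.00 = 10.4 V.

V_out ≈ 10.4 V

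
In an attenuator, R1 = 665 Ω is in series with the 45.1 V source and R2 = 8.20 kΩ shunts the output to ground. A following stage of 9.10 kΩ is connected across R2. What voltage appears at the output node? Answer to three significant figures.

V_out ≈ 39.1 V

The load sits in parallel with R2: R2‖R_L = (8200 × 9100) / (8200 + 9100) = 4313 Ω.
V_out = 45.1 × 4313 / (665 + 4313) = 45.1 × 4313/4978 = 39.1 V.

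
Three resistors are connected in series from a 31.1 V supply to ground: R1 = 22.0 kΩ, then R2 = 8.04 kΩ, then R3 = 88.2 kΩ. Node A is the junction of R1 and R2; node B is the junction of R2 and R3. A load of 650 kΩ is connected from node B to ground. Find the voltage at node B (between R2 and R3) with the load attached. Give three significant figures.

V ≈ 22.4 V

At node B, R3 is in parallel with the load: R3‖R_L = 77.66 kΩ.
Below node A the resistance is R2 + (R3‖R_L) = 85.70 kΩ, so V_A = 31.1 × 85.70/107.7 = 24.75 V.
Then V_B = V_A × (R3‖R_L)/(R2 + R3‖R_L) = 24.75 × 77.66/85.70 = 22.4 V.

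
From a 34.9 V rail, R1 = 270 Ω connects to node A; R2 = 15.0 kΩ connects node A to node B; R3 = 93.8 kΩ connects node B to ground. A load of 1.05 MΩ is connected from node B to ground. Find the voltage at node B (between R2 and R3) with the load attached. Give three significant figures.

V ≈ 29.6 V

At node B, R3 is in parallel with the load: R3‖R_L = 86110 Ω.
Below node A the resistance is R2 + (R3‖R_L) = 101100 Ω, so V_A = 34.9 × 101100/101400 = 34.81 V.
Then V_B = V_A × (R3‖R_L)/(R2 + R3‖R_L) = 34.81 × 86110/101100 = 29.6 V.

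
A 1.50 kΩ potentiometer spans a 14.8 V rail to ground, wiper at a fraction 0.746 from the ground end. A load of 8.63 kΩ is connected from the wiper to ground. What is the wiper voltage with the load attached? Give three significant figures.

The wiper splits the pot into (1−α)R = 381.0 Ω above and αR = 1119 Ω below.
Lower section ‖ load = 990.6 Ω.
V_wiper = 14.8 × 990.6/(381.0 + 990.6) = 10.7 V.

V ≈ 10.7 V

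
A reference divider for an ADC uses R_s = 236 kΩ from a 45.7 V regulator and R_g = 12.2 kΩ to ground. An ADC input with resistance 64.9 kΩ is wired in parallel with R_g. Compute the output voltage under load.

The load sits in parallel with R_g: R_g‖R_L = (12.2 × 64.9) / (12.2 + 64.9) = 10.27 kΩ.
V_out = 45.7 × 10.27 / (236 + 10.27) = 45.7 × 10.27/246.3 = 1.91 V.

V_out ≈ 1.91 V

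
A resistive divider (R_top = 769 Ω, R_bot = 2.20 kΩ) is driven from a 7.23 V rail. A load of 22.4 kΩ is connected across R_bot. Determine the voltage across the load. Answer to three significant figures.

V_out ≈ 5.22 V

The load sits in parallel with R_bot: R_bot‖R_L = (2200 × 22400) / (2200 + 22400) = 2003 Ω.
V_out = 7.23 × 2003 / (769 + 2003) = 7.23 × 2003/2772 = 5.22 V.
(Unloaded it would have been 5.36 V.)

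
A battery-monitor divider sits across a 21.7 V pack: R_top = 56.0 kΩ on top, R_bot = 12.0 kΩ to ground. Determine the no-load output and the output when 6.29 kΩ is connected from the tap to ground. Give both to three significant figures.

Open-circuit: V = 21.7 × 12.0/(56.0 + 12.0) = 3.83 V.
With the load, R_bot becomes R_bot‖R_L = 4.127 kΩ, so V = 21.7 × 4.127/60.13 = 1.49 V.

Unloaded: 3.83 V; loaded: 1.49 V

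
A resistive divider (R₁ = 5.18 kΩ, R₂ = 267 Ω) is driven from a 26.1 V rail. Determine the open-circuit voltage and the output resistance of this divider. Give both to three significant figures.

V_th is the open-circuit tap voltage: 26.1 × 267/(5180 + 267) = 1.28 V.
With the supply zeroed, R₁ and R₂ appear in parallel from the tap: R_th = R₁‖R₂ = (5180 × 267)/5447 = 254 Ω.

V_th = 1.28 V, R_th = 254 Ω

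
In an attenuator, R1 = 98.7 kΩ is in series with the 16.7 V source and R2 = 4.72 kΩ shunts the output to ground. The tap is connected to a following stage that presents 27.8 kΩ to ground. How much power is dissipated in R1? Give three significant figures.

Total resistance from the source is R1 + (R2‖R_L) = 102.7 kΩ, so I = 16.7/102.7 kΩ = 0.1626 mA.
P = I²·R1 = (0.1626 mA)² × 98.7 kΩ = 2.61 mW.

P ≈ 2.61 mW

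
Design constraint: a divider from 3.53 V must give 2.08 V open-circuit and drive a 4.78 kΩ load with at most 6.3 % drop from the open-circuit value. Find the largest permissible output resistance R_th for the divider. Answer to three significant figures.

R_th ≤ 321 Ω

Loading drop = R_th/(R_th + R_L) ≤ 0.0630, so R_th ≤ R_L · ε/(1−ε) = 4.78 kΩ × 0.0630/0.9370 = 321 Ω.
(Any R1, R2 with R2/(R1+R2) = 0.589 and R1‖R2 ≤ 321 Ω will meet the spec.)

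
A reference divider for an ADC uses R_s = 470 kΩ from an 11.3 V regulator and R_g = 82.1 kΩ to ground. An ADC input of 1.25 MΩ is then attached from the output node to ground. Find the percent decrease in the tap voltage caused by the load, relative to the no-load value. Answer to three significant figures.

The divider's output (Thévenin) resistance is R_s‖R_g = 69.89 kΩ.
Fractional drop under load = R_th/(R_th + R_L) = 69.89 / (69.89 + 1250) = 0.05295.
So the output falls by 5.30 %.

5.30 %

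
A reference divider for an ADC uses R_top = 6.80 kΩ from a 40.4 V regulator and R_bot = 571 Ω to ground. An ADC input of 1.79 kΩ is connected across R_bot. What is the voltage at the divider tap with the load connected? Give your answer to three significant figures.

V_out ≈ 2.42 V

The load sits in parallel with R_bot: R_bot‖R_L = (571 × 1790) / (571 + 1790) = 432.9 Ω.
V_out = 40.4 × 432.9 / (6800 + 432.9) = 40.4 × 432.9/7233 = 2.42 V.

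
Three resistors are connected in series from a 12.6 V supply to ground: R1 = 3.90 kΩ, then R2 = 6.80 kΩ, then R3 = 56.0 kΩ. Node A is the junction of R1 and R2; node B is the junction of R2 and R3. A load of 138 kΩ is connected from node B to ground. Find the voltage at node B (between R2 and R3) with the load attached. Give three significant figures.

V ≈ 9.93 V

At node B, R3 is in parallel with the load: R3‖R_L = 39.84 kΩ.
Below node A the resistance is R2 + (R3‖R_L) = 46.64 kΩ, so V_A = 12.6 × 46.64/50.54 = 11.63 V.
Then V_B = V_A × (R3‖R_L)/(R2 + R3‖R_L) = 11.63 × 39.84/46.64 = 9.93 V.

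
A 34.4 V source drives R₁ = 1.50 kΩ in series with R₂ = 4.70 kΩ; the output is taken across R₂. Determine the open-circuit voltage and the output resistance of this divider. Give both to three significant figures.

V_th is the open-circuit tap voltage: 34.4 × 4.70/(1.50 + 4.70) = 26.1 V.
With the supply zeroed, R₁ and R₂ appear in parallel from the tap: R_th = R₁‖R₂ = (1.50 × 4.70)/6.200 = 1.14 kΩ.

V_th = 26.1 V, R_th = 1.14 kΩ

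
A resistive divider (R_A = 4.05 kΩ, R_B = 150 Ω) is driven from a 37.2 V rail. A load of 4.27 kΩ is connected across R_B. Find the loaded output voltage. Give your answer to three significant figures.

V_out ≈ 1.29 V

The load sits in parallel with R_B: R_B‖R_L = (150 × 4270) / (150 + 4270) = 144.9 Ω.
V_out = 37.2 × 144.9 / (4050 + 144.9) = 37.2 × 144.9/4195 = 1.29 V.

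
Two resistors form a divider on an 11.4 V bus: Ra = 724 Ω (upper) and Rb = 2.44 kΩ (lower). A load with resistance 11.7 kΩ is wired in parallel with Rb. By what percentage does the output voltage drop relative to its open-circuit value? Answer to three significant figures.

The divider's output (Thévenin) resistance is Ra‖Rb = 558.3 Ω.
Fractional drop under load = R_th/(R_th + R_L) = 558.3 / (558.3 + 11700) = 0.04555.
So the output falls by 4.55 %.

4.55 %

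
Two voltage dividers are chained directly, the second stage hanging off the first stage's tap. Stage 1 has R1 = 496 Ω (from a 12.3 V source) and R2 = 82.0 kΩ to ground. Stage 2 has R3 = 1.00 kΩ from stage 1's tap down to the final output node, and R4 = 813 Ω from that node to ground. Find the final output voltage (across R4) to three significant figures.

Stage 2 presents R3+R4 = 1813 Ω as a load on stage 1's tap.
Stage 1's lower leg becomes R2‖(R3+R4) = 1774 Ω, so V_mid = 12.3 × 1774/2270 = 9.612 V.
Stage 2 is itself unloaded: V_out = V_mid × R4/(R3+R4) = 9.612 × 813/1813 = 4.31 V.

V_out ≈ 4.31 V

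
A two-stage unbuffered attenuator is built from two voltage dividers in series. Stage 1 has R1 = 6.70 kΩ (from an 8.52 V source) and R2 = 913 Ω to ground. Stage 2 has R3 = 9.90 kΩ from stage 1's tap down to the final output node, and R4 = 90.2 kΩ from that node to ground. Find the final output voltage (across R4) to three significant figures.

V_out ≈ 0.913 V

Stage 2 presents R3+R4 = 100100 Ω as a load on stage 1's tap.
Stage 1's lower leg becomes R2‖(R3+R4) = 904.7 Ω, so V_mid = 8.52 × 904.7/7605 = 1.014 V.
Stage 2 is itself unloaded: V_out = V_mid × R4/(R3+R4) = 1.014 × 90200/100100 = 0.913 V.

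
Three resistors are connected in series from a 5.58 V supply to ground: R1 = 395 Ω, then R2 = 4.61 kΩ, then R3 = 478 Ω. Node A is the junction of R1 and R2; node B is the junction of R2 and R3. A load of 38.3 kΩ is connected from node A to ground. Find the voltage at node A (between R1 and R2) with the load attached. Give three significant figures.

V ≈ 5.13 V

Below node A the series string R2+R3 = 5088 Ω sits in parallel with the 38300 Ω load: 4491 Ω.
V_A = 5.58 × 4491/(395 + 4491) = 5.13 V.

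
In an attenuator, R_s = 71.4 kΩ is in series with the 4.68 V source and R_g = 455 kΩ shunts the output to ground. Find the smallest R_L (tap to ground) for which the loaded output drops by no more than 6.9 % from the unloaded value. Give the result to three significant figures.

Output resistance R_th = R_s‖R_g = (71.4 × 455)/526.4 = 61.72 kΩ.
The fractional drop is R_th/(R_th + R_L); requiring this ≤ 0.0690 gives R_L ≥ R_th(1/0.0690 − 1) = 61.72 × 13.49 = 833 kΩ.

R_L(min) ≈ 833 kΩ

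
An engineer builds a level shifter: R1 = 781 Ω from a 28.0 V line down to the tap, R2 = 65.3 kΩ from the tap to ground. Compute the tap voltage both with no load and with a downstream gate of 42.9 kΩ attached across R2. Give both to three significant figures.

Open-circuit: V = 28.0 × 65300/(781 + 65300) = 27.7 V.
With the load, R2 becomes R2‖R_L = 25890 Ω, so V = 28.0 × 25890/26670 = 27.2 V.

Unloaded: 27.7 V; loaded: 27.2 V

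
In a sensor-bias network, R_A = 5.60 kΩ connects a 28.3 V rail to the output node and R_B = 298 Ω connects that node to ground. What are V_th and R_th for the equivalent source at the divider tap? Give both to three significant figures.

V_th = 1.43 V, R_th = 283 Ω

V_th is the open-circuit tap voltage: 28.3 × 298/(5600 + 298) = 1.43 V.
With the supply zeroed, R_A and R_B appear in parallel from the tap: R_th = R_A‖R_B = (5600 × 298)/5898 = 283 Ω.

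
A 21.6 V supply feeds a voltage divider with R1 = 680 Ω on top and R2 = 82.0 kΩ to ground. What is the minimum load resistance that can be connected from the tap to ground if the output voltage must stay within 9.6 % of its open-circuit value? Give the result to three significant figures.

Output resistance R_th = R1‖R2 = (680 × 82000)/82680 = 674.4 Ω.
The fractional drop is R_th/(R_th + R_L); requiring this ≤ 0.0960 gives R_L ≥ R_th(1/0.0960 − 1) = 674.4 × 9.417 = 6.35 kΩ.

R_L(min) ≈ 6.35 kΩ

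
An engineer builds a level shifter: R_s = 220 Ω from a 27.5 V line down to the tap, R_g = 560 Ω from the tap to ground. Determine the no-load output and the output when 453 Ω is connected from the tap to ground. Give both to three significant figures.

Unloaded: 19.7 V; loaded: 14.6 V

Open-circuit: V = 27.5 × 560/(220 + 560) = 19.7 V.
With the load, R_g becomes R_g‖R_L = 250.4 Ω, so V = 27.5 × 250.4/470.4 = 14.6 V.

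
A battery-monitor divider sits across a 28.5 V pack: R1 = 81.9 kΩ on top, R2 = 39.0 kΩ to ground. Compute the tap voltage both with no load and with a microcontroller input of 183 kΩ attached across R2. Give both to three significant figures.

Open-circuit: V = 28.5 × 39.0/(81.9 + 39.0) = 9.19 V.
With the load, R2 becomes R2‖R_L = 32.15 kΩ, so V = 28.5 × 32.15/114.0 = 8.03 V.

Unloaded: 9.19 V; loaded: 8.03 V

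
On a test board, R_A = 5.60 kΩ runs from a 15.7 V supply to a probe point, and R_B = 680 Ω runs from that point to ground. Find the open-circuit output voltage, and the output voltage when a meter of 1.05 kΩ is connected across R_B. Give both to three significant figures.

Unloaded: 1.70 V; loaded: 1.08 V

Open-circuit: V = 15.7 × 680/(5600 + 680) = 1.70 V.
With the load, R_B becomes R_B‖R_L = 412.7 Ω, so V = 15.7 × 412.7/6013 = 1.08 V.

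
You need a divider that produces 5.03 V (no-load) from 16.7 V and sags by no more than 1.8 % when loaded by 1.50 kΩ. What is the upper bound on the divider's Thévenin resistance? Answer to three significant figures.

Loading drop = R_th/(R_th + R_L) ≤ 0.0180, so R_th ≤ R_L · ε/(1−ε) = 1.50 kΩ × 0.0180/0.9820 = 27.5 Ω.
(Any R1, R2 with R2/(R1+R2) = 0.301 and R1‖R2 ≤ 27.5 Ω will meet the spec.)

R_th ≤ 27.5 Ω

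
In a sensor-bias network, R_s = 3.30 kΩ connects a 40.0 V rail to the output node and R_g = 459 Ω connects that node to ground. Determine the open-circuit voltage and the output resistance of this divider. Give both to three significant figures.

V_th = 4.88 V, R_th = 403 Ω

V_th is the open-circuit tap voltage: 40.0 × 459/(3300 + 459) = 4.88 V.
With the supply zeroed, R_s and R_g appear in parallel from the tap: R_th = R_s‖R_g = (3300 × 459)/3759 = 403 Ω.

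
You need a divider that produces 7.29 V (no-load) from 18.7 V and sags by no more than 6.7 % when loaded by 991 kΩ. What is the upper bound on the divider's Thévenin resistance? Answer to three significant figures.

R_th ≤ 71.2 kΩ

Loading drop = R_th/(R_th + R_L) ≤ 0.0670, so R_th ≤ R_L · ε/(1−ε) = 991 kΩ × 0.0670/0.9330 = 71.2 kΩ.
(Any R1, R2 with R2/(R1+R2) = 0.390 and R1‖R2 ≤ 71.2 kΩ will meet the spec.)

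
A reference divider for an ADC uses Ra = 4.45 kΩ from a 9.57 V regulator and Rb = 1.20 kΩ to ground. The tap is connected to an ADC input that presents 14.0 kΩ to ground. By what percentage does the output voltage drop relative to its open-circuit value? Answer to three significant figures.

The divider's output (Thévenin) resistance is Ra‖Rb = 0.9451 kΩ.
Fractional drop under load = R_th/(R_th + R_L) = 0.9451 / (0.9451 + 14.0) = 0.06324.
So the output falls by 6.32 %.

6.32 %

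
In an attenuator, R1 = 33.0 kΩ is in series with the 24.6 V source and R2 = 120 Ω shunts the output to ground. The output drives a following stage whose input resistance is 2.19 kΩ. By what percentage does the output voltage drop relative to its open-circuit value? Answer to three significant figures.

5.18 %

The divider's output (Thévenin) resistance is R1‖R2 = 119.6 Ω.
Fractional drop under load = R_th/(R_th + R_L) = 119.6 / (119.6 + 2190) = 0.05177.
So the output falls by 5.18 %.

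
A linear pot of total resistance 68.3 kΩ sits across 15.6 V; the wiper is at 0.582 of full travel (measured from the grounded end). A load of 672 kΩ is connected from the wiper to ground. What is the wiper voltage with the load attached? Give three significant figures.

V ≈ 8.86 V

The wiper splits the pot into (1−α)R = 28.55 kΩ above and αR = 39.75 kΩ below.
Lower section ‖ load = 37.53 kΩ.
V_wiper = 15.6 × 37.53/(28.55 + 37.53) = 8.86 V.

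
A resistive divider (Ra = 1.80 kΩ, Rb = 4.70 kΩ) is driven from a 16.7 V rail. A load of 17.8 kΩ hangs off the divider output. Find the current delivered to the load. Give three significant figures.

Rb‖R_L = 3.718 kΩ; V_out = 16.7 × 3.718/5.518 = 11.25 V.
I_L = V_out / R_L = 11.25 / 17.8 kΩ = 0.632 mA.

I_L ≈ 0.632 mA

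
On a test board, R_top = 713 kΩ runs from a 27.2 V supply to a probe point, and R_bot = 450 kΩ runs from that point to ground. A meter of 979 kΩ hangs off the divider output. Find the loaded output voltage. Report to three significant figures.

V_out ≈ 8.21 V

The load sits in parallel with R_bot: R_bot‖R_L = (450 × 979) / (450 + 979) = 308.3 kΩ.
V_out = 27.2 × 308.3 / (713 + 308.3) = 27.2 × 308.3/1021 = 8.21 V.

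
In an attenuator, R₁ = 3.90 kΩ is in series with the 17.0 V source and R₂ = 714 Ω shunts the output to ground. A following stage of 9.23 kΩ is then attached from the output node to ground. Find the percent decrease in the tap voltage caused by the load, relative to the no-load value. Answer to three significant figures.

6.14 %

The divider's output (Thévenin) resistance is R₁‖R₂ = 603.5 Ω.
Fractional drop under load = R_th/(R_th + R_L) = 603.5 / (603.5 + 9230) = 0.06137.
So the output falls by 6.14 %.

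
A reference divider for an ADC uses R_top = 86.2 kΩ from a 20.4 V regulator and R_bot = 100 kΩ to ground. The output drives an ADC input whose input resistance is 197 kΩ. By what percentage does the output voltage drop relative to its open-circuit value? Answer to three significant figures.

19.0 %

Unloaded V = 20.4 × 100/186.2 = 10.96 V.
Loaded: R_bot‖R_L = 66.33 kΩ, giving V = 20.4 × 66.33/152.5 = 8.871 V.
Drop = (10.96 − 8.871) / 10.96 = 19.0 %.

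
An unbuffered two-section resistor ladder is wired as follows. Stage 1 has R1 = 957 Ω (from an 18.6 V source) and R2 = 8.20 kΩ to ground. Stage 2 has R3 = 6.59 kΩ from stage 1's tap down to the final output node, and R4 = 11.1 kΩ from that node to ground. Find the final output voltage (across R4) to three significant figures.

Stage 2 presents R3+R4 = 17690 Ω as a load on stage 1's tap.
Stage 1's lower leg becomes R2‖(R3+R4) = 5603 Ω, so V_mid = 18.6 × 5603/6560 = 15.89 V.
Stage 2 is itself unloaded: V_out = V_mid × R4/(R3+R4) = 15.89 × 11100/17690 = 9.97 V.

V_out ≈ 9.97 V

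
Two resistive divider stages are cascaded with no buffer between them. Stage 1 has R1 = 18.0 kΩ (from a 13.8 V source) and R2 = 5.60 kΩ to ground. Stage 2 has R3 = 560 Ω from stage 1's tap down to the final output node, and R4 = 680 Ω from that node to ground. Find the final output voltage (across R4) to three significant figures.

Stage 2 presents R3+R4 = 1240 Ω as a load on stage 1's tap.
Stage 1's lower leg becomes R2‖(R3+R4) = 1015 Ω, so V_mid = 13.8 × 1015/19020 = 0.7368 V.
Stage 2 is itself unloaded: V_out = V_mid × R4/(R3+R4) = 0.7368 × 680/1240 = 0.404 V.

V_out ≈ 0.404 V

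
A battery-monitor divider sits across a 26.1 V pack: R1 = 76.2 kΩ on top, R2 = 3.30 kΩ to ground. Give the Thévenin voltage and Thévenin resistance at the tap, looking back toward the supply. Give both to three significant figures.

V_th = 1.08 V, R_th = 3.16 kΩ

V_th is the open-circuit tap voltage: 26.1 × 3.30/(76.2 + 3.30) = 1.08 V.
With the supply zeroed, R1 and R2 appear in parallel from the tap: R_th = R1‖R2 = (76.2 × 3.30)/79.50 = 3.16 kΩ.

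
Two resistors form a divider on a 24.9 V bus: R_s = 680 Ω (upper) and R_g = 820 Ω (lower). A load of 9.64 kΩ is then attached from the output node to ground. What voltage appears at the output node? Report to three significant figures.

The load sits in parallel with R_g: R_g‖R_L = (820 × 9640) / (820 + 9640) = 755.7 Ω.
V_out = 24.9 × 755.7 / (680 + 755.7) = 24.9 × 755.7/1436 = 13.1 V.

V_out ≈ 13.1 V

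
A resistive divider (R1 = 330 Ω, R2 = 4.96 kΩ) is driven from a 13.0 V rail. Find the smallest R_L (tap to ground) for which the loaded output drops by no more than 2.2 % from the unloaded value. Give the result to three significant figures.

R_L(min) ≈ 13.8 kΩ

Output resistance R_th = R1‖R2 = (330 × 4960)/5290 = 309.4 Ω.
The fractional drop is R_th/(R_th + R_L); requiring this ≤ 0.0220 gives R_L ≥ R_th(1/0.0220 − 1) = 309.4 × 44.45 = 13.8 kΩ.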